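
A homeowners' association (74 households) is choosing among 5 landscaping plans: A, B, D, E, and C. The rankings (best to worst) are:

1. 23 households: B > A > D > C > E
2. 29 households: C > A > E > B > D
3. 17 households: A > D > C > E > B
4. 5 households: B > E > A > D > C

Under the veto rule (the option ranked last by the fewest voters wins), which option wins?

Last-place votes: A 0, B 17, D 29, E 23, C 5.
A is ranked last by the fewest voters, so A wins.

A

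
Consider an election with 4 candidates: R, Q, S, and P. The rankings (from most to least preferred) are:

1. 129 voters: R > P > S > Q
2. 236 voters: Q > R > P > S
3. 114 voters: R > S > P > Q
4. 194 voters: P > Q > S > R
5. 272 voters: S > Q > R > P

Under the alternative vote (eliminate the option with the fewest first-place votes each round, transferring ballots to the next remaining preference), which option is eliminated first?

P

Round 1: R 243, Q 236, S 272, P 194. Eliminate P.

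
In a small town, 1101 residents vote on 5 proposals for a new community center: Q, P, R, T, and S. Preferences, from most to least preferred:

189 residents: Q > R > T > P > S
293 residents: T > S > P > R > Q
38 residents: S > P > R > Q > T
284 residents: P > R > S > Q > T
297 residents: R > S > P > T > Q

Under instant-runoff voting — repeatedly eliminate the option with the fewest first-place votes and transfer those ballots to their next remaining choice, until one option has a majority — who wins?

P

Round 1: Q 189, P 284, R 297, T 293, S 38. Eliminate S.
Round 2: Q 189, P 322, R 297, T 293. Eliminate Q.
Round 3: P 322, R 486, T 293. Eliminate T.
Round 4: P 615, R 486. P has a majority.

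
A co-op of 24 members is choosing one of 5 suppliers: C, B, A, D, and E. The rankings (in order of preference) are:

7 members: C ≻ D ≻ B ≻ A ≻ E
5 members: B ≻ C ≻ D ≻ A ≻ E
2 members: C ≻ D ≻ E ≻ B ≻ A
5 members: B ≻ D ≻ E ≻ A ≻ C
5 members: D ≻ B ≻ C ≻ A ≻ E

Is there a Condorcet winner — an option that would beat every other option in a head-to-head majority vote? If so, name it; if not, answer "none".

Checking pairwise contests:
B beats C 15–9.
D beats B 14–10.
C beats A 19–5.
C beats D 14–10.
C beats E 19–5.
Every option loses at least one head-to-head, so there is no Condorcet winner.

none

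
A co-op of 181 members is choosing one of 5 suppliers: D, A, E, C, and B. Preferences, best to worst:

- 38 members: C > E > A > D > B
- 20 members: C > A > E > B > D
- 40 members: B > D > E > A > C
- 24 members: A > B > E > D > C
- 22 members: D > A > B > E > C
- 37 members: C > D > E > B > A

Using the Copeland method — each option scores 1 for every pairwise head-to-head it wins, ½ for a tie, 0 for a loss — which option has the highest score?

C

D: beats A, E, and B; loses to C → score 3.
A: beats B; loses to D, E, and C → score 1.
E: beats A and B; loses to D and C → score 2.
C: beats D, A, E, and B → score 4.
B: loses to D, A, E, and C → score 0.
C has the best pairwise record.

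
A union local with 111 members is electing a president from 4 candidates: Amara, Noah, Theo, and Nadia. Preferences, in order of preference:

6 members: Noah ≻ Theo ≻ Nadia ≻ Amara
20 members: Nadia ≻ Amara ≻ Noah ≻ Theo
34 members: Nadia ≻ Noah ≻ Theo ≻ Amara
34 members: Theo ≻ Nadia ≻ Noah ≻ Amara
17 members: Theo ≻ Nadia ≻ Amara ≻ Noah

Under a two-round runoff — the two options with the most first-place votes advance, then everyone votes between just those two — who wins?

Theo

Round 1 first-place votes: Amara 0, Noah 6, Theo 51, Nadia 54.
Nadia and Theo advance.
Runoff: Nadia is preferred to Theo by 54 voters; Theo by 57.
Theo wins the runoff.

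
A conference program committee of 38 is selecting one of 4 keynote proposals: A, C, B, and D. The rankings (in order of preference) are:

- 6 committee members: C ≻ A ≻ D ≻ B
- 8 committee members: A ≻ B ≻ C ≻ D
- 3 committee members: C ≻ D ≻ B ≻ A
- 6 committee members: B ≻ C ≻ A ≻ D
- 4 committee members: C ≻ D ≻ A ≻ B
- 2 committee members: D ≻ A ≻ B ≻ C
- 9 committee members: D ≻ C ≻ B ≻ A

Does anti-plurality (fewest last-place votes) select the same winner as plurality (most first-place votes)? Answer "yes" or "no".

Anti-plurality — last-place votes: A 12, C 2, B 10, D 14. Winner: C.
Plurality — first-place votes: A 8, C 13, B 6, D 11. Winner: C.
The two methods agree.

yes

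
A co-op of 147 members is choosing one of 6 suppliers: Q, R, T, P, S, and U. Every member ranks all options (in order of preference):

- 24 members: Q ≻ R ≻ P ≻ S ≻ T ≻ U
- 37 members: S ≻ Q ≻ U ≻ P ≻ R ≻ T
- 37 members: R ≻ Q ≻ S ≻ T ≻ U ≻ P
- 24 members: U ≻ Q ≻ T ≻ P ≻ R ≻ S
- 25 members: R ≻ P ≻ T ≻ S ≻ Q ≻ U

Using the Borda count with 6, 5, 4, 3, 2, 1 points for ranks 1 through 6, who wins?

Q: 24·6 + 37·5 + 37·5 + 24·5 + 25·2 = 684
R: 24·5 + 37·2 + 37·6 + 24·2 + 25·6 = 614
T: 24·2 + 37·1 + 37·3 + 24·4 + 25·4 = 392
P: 24·4 + 37·3 + 37·1 + 24·3 + 25·5 = 441
S: 24·3 + 37·6 + 37·4 + 24·1 + 25·3 = 541
U: 24·1 + 37·4 + 37·2 + 24·6 + 25·1 = 415
Q has the highest Borda score (684).

Q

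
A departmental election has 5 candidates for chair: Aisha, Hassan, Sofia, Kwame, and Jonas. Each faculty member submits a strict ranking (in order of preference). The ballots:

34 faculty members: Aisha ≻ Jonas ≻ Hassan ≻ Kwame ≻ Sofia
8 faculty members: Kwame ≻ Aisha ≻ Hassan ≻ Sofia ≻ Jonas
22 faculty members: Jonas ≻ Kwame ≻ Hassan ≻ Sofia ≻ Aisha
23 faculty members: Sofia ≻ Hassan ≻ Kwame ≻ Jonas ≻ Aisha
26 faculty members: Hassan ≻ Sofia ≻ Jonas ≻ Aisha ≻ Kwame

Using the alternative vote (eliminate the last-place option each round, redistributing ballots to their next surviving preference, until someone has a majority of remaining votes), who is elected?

Round 1: Aisha 34, Hassan 26, Sofia 23, Kwame 8, Jonas 22. Eliminate Kwame.
Round 2: Aisha 42, Hassan 26, Sofia 23, Jonas 22. Eliminate Jonas.
Round 3: Aisha 42, Hassan 48, Sofia 23. Eliminate Sofia.
Round 4: Aisha 42, Hassan 71. Hassan has a majority.

Hassan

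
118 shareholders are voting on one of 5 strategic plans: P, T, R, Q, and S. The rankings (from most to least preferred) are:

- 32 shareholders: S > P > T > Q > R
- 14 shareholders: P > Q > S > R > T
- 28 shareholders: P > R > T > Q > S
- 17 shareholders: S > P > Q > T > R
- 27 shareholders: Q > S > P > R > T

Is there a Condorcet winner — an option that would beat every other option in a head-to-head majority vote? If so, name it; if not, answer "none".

none

Checking pairwise contests:
S beats P 76–42.
P beats T 118–0.
P beats R 118–0.
P beats Q 91–27.
Q beats S 69–49.
Every option loses at least one head-to-head, so there is no Condorcet winner.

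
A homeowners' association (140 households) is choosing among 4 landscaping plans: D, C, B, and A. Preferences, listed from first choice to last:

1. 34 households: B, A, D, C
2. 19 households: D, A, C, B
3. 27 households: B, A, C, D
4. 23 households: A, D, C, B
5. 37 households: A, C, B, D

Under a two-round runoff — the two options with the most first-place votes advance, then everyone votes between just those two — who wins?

Round 1 first-place votes: D 19, C 0, B 61, A 60.
B and A advance.
Runoff: B is preferred to A by 61 voters; A by 79.
A wins the runoff.

A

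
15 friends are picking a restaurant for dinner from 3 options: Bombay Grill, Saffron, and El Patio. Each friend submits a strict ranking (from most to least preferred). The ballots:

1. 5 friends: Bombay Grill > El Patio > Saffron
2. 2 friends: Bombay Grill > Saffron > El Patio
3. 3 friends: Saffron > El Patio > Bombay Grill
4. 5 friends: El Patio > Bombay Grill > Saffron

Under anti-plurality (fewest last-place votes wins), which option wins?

Last-place votes: Bombay Grill 3, Saffron 10, El Patio 2.
El Patio is ranked last by the fewest voters, so El Patio wins.

El Patio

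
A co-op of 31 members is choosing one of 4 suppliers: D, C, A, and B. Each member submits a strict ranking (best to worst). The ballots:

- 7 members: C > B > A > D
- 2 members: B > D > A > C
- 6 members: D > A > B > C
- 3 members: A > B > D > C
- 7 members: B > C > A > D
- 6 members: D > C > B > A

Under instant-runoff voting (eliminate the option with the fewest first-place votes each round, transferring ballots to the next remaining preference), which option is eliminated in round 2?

Round 1: D 12, C 7, A 3, B 9. Eliminate A.
Round 2: D 12, C 7, B 12. Eliminate C.

C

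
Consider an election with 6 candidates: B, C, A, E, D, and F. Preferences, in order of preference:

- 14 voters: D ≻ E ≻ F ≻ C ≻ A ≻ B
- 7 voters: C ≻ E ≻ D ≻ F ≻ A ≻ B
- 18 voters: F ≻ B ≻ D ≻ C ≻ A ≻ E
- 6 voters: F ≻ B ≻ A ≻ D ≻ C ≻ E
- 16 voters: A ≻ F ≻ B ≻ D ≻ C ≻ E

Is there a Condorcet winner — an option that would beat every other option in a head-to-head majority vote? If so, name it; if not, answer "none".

F

F vs B: 61–0 for F.
F vs C: 54–7 for F.
F vs A: 45–16 for F.
F vs E: 40–21 for F.
F vs D: 40–21 for F.
F beats every other option head-to-head.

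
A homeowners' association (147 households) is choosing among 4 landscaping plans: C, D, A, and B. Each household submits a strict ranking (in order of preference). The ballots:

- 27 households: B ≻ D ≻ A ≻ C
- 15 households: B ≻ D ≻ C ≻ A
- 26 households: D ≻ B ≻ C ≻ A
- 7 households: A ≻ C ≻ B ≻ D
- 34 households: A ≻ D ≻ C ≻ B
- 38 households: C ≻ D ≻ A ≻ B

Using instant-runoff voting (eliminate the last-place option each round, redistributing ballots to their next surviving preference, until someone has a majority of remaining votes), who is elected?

A

Round 1: C 38, D 26, A 41, B 42. Eliminate D.
Round 2: C 38, A 41, B 68. Eliminate C.
Round 3: A 79, B 68. A has a majority.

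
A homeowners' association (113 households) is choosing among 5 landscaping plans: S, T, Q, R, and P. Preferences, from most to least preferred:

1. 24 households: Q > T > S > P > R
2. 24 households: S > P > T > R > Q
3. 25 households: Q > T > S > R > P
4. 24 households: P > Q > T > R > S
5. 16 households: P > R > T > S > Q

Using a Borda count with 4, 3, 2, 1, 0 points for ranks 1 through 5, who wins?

S: 24·2 + 24·4 + 25·2 + 24·0 + 16·1 = 210
T: 24·3 + 24·2 + 25·3 + 24·2 + 16·2 = 275
Q: 24·4 + 24·0 + 25·4 + 24·3 + 16·0 = 268
R: 24·0 + 24·1 + 25·1 + 24·1 + 16·3 = 121
P: 24·1 + 24·3 + 25·0 + 24·4 + 16·4 = 256
T has the highest Borda score (275).

T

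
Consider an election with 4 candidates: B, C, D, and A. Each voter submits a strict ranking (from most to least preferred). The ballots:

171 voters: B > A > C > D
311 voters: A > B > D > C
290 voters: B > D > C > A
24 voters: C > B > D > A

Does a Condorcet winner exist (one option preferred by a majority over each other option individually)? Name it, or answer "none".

B

B vs C: 772–24 for B.
B vs D: 796–0 for B.
B vs A: 485–311 for B.
B beats every other option head-to-head.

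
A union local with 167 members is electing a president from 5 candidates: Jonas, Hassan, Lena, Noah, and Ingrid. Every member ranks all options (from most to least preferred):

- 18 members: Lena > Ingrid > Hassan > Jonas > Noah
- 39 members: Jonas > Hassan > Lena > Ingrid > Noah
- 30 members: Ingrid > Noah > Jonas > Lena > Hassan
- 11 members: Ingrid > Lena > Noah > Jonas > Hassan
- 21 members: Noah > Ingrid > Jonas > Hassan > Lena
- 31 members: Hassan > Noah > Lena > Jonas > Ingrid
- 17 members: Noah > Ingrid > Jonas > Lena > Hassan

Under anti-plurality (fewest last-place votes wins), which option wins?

Last-place votes: Jonas 0, Hassan 58, Lena 21, Noah 57, Ingrid 31.
Jonas is ranked last by the fewest voters, so Jonas wins.

Jonas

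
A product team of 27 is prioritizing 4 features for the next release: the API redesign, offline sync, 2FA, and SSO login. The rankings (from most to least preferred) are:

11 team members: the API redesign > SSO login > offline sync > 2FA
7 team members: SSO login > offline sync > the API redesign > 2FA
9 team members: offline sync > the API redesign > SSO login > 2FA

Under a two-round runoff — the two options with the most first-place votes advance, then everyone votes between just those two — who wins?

Round 1 first-place votes: the API redesign 11, offline sync 9, 2FA 0, SSO login 7.
the API redesign and offline sync advance.
Runoff: the API redesign is preferred to offline sync by 11 voters; offline sync by 16.
offline sync wins the runoff.

offline sync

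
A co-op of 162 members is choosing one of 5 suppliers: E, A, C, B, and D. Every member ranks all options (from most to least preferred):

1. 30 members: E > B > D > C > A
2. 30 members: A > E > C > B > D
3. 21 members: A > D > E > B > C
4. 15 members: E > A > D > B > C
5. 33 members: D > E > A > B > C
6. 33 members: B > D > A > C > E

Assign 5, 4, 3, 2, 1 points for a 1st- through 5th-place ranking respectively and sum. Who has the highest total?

E

E: 30·5 + 30·4 + 21·3 + 15·5 + 33·4 + 33·1 = 573
A: 30·1 + 30·5 + 21·5 + 15·4 + 33·3 + 33·3 = 543
C: 30·2 + 30·3 + 21·1 + 15·1 + 33·1 + 33·2 = 285
B: 30·4 + 30·2 + 21·2 + 15·2 + 33·2 + 33·5 = 483
D: 30·3 + 30·1 + 21·4 + 15·3 + 33·5 + 33·4 = 546
E has the highest Borda score (573).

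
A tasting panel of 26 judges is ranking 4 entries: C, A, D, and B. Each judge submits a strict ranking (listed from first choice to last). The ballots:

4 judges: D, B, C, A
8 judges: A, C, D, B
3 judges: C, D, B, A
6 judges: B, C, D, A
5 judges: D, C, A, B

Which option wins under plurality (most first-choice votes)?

First-place votes: C 3, A 8, D 9, B 6.
D has the most first-place votes.

D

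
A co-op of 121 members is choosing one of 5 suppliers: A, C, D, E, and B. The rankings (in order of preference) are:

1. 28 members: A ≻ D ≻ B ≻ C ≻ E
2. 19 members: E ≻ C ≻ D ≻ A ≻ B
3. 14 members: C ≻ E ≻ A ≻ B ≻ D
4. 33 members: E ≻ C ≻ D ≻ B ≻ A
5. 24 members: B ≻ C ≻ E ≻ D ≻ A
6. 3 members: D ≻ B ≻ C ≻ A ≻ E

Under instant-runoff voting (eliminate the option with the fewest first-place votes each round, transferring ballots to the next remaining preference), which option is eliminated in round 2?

C

Round 1: A 28, C 14, D 3, E 52, B 24. Eliminate D.
Round 2: A 28, C 14, E 52, B 27. Eliminate C.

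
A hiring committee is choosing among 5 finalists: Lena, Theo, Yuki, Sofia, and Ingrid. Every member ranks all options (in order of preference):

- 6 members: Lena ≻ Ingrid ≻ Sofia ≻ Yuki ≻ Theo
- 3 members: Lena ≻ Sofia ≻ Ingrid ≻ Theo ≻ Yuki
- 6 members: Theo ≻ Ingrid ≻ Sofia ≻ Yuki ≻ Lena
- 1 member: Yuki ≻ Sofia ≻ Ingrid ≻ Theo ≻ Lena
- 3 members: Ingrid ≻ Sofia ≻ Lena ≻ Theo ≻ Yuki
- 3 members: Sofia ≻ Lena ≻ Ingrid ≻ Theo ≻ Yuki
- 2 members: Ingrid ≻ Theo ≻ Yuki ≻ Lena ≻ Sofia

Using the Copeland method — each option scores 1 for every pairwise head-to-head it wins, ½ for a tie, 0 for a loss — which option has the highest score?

Lena: beats Theo and Yuki; ties Ingrid; loses to Sofia → score 2.5.
Theo: beats Yuki; loses to Lena, Sofia, and Ingrid → score 1.
Yuki: loses to Lena, Theo, Sofia, and Ingrid → score 0.
Sofia: beats Lena, Theo, and Yuki; loses to Ingrid → score 3.
Ingrid: beats Theo, Yuki, and Sofia; ties Lena → score 3.5.
Ingrid has the best pairwise record.

Ingrid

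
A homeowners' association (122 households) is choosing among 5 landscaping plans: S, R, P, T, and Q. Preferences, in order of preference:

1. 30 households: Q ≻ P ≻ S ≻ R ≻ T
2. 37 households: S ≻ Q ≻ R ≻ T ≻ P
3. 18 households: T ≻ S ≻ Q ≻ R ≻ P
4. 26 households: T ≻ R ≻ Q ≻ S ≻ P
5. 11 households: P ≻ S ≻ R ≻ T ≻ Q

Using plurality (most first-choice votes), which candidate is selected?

T

First-place votes: S 37, R 0, P 11, T 44, Q 30.
T has the most first-place votes.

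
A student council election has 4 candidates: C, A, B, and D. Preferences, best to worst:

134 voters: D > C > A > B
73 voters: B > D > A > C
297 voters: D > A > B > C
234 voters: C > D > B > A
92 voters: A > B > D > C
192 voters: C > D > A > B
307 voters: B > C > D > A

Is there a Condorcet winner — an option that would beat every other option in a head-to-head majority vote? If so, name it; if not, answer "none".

none

Checking pairwise contests:
B beats C 769–560.
C beats A 867–462.
A beats B 715–614.
C beats D 733–596.
Every option loses at least one head-to-head, so there is no Condorcet winner.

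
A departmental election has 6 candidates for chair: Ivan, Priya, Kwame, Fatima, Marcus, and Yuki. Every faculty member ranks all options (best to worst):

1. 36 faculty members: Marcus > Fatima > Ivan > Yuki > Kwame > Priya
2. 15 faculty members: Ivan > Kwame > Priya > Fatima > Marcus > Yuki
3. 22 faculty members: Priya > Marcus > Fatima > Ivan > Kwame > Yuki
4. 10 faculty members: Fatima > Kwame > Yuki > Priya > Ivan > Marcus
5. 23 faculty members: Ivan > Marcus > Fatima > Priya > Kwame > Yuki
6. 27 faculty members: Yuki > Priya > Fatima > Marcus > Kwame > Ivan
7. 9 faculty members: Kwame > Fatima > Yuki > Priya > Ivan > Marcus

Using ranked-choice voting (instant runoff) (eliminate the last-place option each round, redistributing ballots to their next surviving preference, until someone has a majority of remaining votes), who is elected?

Round 1: Ivan 38, Priya 22, Kwame 9, Fatima 10, Marcus 36, Yuki 27. Eliminate Kwame.
Round 2: Ivan 38, Priya 22, Fatima 19, Marcus 36, Yuki 27. Eliminate Fatima.
Round 3: Ivan 38, Priya 22, Marcus 36, Yuki 46. Eliminate Priya.
Round 4: Ivan 38, Marcus 58, Yuki 46. Eliminate Ivan.
Round 5: Marcus 96, Yuki 46. Marcus has a majority.

Marcus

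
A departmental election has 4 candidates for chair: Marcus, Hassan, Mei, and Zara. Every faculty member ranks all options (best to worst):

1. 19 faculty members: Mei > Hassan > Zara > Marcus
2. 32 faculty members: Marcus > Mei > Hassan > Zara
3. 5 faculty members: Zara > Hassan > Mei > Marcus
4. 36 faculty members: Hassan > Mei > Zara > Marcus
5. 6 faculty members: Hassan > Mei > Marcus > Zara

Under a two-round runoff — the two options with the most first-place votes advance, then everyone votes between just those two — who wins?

Hassan

Round 1 first-place votes: Marcus 32, Hassan 42, Mei 19, Zara 5.
Hassan and Marcus advance.
Runoff: Hassan is preferred to Marcus by 66 voters; Marcus by 32.
Hassan wins the runoff.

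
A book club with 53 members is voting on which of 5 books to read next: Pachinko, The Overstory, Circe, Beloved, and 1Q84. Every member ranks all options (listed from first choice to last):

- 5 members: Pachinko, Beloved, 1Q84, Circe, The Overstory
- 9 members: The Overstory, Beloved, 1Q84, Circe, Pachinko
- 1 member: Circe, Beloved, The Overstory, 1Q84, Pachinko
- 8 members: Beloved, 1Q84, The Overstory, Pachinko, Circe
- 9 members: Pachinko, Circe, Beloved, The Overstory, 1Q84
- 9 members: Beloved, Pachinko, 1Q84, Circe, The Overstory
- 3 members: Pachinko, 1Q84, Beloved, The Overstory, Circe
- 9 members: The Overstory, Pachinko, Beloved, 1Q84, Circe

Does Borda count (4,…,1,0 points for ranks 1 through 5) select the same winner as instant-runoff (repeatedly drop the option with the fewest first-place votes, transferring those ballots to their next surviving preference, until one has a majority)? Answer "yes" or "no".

Borda — scores: Pachinko 130, The Overstory 102, Circe 54, Beloved 155, 1Q84 89. Winner: Beloved.
Instant-runoff — R1 Pachinko 17, The Overstory 18, Circe 1, Beloved 17, 1Q84 0 (1Q84 out); R2 Pachinko 17, The Overstory 18, Circe 1, Beloved 17 (Circe out); R3 Pachinko 17, The Overstory 18, Beloved 18 (Pachinko out); R4 The Overstory 18, Beloved 35 (Beloved winner). Winner: Beloved.
The two methods agree.

yes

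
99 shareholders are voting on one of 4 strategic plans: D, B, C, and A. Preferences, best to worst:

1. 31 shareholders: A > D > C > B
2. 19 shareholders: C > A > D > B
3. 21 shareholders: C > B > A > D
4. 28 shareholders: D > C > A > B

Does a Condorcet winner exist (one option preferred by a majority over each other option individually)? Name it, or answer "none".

none

Checking pairwise contests:
A beats D 71–28.
D beats B 78–21.
D beats C 59–40.
C beats A 68–31.
Every option loses at least one head-to-head, so there is no Condorcet winner.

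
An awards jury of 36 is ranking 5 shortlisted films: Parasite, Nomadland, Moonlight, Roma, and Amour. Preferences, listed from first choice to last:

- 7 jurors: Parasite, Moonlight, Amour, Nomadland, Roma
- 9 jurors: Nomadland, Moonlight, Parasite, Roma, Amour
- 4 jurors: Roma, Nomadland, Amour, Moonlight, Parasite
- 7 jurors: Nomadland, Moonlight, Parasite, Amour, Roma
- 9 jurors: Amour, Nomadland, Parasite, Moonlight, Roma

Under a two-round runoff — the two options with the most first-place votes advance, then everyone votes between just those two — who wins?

Nomadland

Round 1 first-place votes: Parasite 7, Nomadland 16, Moonlight 0, Roma 4, Amour 9.
Nomadland and Amour advance.
Runoff: Nomadland is preferred to Amour by 20 voters; Amour by 16.
Nomadland wins the runoff.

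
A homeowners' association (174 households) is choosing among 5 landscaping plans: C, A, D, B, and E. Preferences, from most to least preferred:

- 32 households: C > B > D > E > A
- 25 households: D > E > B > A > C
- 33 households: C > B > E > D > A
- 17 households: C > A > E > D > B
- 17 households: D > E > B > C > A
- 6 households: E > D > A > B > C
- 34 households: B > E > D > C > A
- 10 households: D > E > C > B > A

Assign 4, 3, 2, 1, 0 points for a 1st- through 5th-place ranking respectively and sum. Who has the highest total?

C: 32·4 + 25·0 + 33·4 + 17·4 + 17·1 + 6·0 + 34·1 + 10·2 = 399
A: 32·0 + 25·1 + 33·0 + 17·3 + 17·0 + 6·2 + 34·0 + 10·0 = 88
D: 32·2 + 25·4 + 33·1 + 17·1 + 17·4 + 6·3 + 34·2 + 10·4 = 408
B: 32·3 + 25·2 + 33·3 + 17·0 + 17·2 + 6·1 + 34·4 + 10·1 = 431
E: 32·1 + 25·3 + 33·2 + 17·2 + 17·3 + 6·4 + 34·3 + 10·3 = 414
B has the highest Borda score (431).

B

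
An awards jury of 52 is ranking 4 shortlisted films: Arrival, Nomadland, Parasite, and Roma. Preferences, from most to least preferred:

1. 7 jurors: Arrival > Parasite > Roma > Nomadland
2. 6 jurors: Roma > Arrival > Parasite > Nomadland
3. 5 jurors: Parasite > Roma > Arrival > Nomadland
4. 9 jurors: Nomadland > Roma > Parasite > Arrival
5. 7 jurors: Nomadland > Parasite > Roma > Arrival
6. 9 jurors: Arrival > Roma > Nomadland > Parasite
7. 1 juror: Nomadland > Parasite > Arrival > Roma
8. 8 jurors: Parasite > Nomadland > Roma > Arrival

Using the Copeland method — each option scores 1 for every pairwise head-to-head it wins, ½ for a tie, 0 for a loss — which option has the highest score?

Arrival: beats Nomadland; loses to Parasite and Roma → score 1.
Nomadland: ties Parasite; loses to Arrival and Roma → score 0.5.
Parasite: beats Arrival and Roma; ties Nomadland → score 2.5.
Roma: beats Arrival and Nomadland; loses to Parasite → score 2.
Parasite has the best pairwise record.

Parasite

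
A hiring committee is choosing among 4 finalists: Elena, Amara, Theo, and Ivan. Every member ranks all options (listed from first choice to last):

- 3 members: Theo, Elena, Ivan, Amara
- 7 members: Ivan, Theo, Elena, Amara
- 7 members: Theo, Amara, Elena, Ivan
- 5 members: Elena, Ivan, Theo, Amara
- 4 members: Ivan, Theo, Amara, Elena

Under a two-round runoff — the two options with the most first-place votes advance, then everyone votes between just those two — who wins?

Round 1 first-place votes: Elena 5, Amara 0, Theo 10, Ivan 11.
Ivan and Theo advance.
Runoff: Ivan is preferred to Theo by 16 voters; Theo by 10.
Ivan wins the runoff.

Ivan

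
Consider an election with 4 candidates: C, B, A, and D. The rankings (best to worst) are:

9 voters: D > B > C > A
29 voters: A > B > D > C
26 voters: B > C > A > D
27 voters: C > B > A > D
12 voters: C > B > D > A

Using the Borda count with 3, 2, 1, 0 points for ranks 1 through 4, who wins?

B

C: 9·1 + 29·0 + 26·2 + 27·3 + 12·3 = 178
B: 9·2 + 29·2 + 26·3 + 27·2 + 12·2 = 232
A: 9·0 + 29·3 + 26·1 + 27·1 + 12·0 = 140
D: 9·3 + 29·1 + 26·0 + 27·0 + 12·1 = 68
B has the highest Borda score (232).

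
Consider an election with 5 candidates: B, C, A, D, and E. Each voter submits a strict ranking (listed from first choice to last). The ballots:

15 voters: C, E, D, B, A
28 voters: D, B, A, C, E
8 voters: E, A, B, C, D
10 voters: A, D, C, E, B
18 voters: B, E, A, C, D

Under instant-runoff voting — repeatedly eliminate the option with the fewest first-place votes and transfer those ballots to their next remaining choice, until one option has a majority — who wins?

Round 1: B 18, C 15, A 10, D 28, E 8. Eliminate E.
Round 2: B 18, C 15, A 18, D 28. Eliminate C.
Round 3: B 18, A 18, D 43. D has a majority.

D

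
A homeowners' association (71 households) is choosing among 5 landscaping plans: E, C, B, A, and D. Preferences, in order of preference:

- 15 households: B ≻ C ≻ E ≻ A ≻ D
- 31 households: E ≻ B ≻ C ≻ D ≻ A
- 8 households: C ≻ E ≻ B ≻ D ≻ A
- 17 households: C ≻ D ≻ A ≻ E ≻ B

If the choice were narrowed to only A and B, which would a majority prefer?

B

Voters preferring A to B: 17; preferring B to A: 54.
B wins the head-to-head.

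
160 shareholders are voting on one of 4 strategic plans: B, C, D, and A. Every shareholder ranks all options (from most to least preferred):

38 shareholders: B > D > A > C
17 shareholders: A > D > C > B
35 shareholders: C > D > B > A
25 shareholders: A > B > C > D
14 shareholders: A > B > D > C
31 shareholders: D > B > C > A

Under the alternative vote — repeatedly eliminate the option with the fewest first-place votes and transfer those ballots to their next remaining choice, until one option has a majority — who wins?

Round 1: B 38, C 35, D 31, A 56. Eliminate D.
Round 2: B 69, C 35, A 56. Eliminate C.
Round 3: B 104, A 56. B has a majority.

B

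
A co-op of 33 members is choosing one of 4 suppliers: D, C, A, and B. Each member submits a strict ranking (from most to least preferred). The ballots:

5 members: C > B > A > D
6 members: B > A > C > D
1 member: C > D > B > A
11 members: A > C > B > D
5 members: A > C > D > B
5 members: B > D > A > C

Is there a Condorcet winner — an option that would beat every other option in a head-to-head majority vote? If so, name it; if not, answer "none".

none

Checking pairwise contests:
C beats D 28–5.
A beats C 27–6.
B beats A 17–16.
C beats B 22–11.
Every option loses at least one head-to-head, so there is no Condorcet winner.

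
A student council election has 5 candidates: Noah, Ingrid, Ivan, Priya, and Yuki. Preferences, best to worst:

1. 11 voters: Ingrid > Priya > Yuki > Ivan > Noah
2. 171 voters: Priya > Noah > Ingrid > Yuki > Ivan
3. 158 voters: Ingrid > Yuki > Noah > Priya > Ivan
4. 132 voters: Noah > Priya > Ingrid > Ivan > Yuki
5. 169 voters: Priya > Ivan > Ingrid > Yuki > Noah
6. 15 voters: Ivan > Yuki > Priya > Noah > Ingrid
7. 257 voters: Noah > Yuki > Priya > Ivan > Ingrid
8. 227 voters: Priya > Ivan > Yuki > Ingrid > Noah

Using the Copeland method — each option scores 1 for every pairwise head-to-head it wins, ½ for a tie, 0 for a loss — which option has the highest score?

Priya

Noah: beats Ingrid and Ivan; loses to Priya and Yuki → score 2.
Ingrid: beats Yuki; loses to Noah, Ivan, and Priya → score 1.
Ivan: beats Ingrid; loses to Noah, Priya, and Yuki → score 1.
Priya: beats Noah, Ingrid, Ivan, and Yuki → score 4.
Yuki: beats Noah and Ivan; loses to Ingrid and Priya → score 2.
Priya has the best pairwise record.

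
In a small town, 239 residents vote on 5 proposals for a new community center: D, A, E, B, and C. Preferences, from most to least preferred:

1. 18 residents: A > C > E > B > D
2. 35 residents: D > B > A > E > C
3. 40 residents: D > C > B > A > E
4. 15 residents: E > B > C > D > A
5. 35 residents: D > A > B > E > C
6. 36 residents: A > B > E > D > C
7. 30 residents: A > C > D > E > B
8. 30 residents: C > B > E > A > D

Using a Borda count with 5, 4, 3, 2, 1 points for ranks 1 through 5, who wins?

D: 18·1 + 35·5 + 40·5 + 15·2 + 35·5 + 36·2 + 30·3 + 30·1 = 790
A: 18·5 + 35·3 + 40·2 + 15·1 + 35·4 + 36·5 + 30·5 + 30·2 = 820
E: 18·3 + 35·2 + 40·1 + 15·5 + 35·2 + 36·3 + 30·2 + 30·3 = 567
B: 18·2 + 35·4 + 40·3 + 15·4 + 35·3 + 36·4 + 30·1 + 30·4 = 755
C: 18·4 + 35·1 + 40·4 + 15·3 + 35·1 + 36·1 + 30·4 + 30·5 = 653
A has the highest Borda score (820).

A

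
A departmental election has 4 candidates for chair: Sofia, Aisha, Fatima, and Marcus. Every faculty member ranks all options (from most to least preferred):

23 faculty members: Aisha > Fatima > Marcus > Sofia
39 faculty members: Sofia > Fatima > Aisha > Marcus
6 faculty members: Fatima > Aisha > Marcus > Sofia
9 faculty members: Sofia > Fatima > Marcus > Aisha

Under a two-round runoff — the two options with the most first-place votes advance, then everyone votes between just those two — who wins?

Round 1 first-place votes: Sofia 48, Aisha 23, Fatima 6, Marcus 0.
Sofia and Aisha advance.
Runoff: Sofia is preferred to Aisha by 48 voters; Aisha by 29.
Sofia wins the runoff.

Sofia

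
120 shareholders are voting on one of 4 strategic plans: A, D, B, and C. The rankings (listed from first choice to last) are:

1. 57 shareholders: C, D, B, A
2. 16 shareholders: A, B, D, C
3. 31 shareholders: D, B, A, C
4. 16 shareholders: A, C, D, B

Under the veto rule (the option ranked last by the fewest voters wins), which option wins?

D

Last-place votes: A 57, D 0, B 16, C 47.
D is ranked last by the fewest voters, so D wins.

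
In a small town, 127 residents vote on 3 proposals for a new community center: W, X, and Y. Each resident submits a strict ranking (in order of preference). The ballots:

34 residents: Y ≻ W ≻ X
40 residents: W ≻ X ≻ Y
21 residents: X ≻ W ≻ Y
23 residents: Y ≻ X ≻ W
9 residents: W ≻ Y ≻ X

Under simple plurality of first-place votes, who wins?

First-place votes: W 49, X 21, Y 57.
Y has the most first-place votes.

Y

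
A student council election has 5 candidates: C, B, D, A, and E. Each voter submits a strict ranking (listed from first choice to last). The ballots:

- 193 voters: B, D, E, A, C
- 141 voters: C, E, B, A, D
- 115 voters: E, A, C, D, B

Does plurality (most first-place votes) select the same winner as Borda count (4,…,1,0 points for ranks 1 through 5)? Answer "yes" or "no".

Plurality — first-place votes: C 141, B 193, D 0, A 0, E 115. Winner: B.
Borda — scores: C 794, B 1054, D 694, A 679, E 1269. Winner: E.
The two methods disagree.

no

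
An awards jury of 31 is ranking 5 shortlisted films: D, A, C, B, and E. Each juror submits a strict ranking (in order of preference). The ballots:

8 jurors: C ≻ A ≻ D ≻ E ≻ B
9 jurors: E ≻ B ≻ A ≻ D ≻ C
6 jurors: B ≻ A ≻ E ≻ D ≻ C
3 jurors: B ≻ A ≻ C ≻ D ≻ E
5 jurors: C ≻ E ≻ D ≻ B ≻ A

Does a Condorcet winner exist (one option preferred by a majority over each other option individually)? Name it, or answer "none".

Checking pairwise contests:
A beats D 26–5.
B beats A 23–8.
A beats C 18–13.
E beats B 22–9.
A beats E 17–14.
Every option loses at least one head-to-head, so there is no Condorcet winner.

none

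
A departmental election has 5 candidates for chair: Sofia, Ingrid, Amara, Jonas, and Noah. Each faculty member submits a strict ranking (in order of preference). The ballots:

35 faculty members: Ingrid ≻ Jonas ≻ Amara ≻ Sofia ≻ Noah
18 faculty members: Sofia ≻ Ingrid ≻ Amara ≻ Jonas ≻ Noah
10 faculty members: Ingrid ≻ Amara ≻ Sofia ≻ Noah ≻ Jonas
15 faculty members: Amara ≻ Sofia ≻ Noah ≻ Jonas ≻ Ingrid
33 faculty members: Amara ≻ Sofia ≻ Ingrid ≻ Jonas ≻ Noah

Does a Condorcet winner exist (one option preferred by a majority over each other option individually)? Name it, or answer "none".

none

Checking pairwise contests:
Amara beats Sofia 93–18.
Sofia beats Ingrid 66–45.
Ingrid beats Amara 63–48.
Sofia beats Jonas 76–35.
Sofia beats Noah 111–0.
Every option loses at least one head-to-head, so there is no Condorcet winner.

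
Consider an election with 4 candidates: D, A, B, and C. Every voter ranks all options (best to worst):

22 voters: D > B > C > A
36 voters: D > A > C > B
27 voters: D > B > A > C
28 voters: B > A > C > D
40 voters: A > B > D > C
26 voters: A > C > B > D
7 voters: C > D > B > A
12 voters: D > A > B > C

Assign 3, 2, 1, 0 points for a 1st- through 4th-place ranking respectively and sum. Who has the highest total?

A

D: 22·3 + 36·3 + 27·3 + 28·0 + 40·1 + 26·0 + 7·2 + 12·3 = 345
A: 22·0 + 36·2 + 27·1 + 28·2 + 40·3 + 26·3 + 7·0 + 12·2 = 377
B: 22·2 + 36·0 + 27·2 + 28·3 + 40·2 + 26·1 + 7·1 + 12·1 = 307
C: 22·1 + 36·1 + 27·0 + 28·1 + 40·0 + 26·2 + 7·3 + 12·0 = 159
A has the highest Borda score (377).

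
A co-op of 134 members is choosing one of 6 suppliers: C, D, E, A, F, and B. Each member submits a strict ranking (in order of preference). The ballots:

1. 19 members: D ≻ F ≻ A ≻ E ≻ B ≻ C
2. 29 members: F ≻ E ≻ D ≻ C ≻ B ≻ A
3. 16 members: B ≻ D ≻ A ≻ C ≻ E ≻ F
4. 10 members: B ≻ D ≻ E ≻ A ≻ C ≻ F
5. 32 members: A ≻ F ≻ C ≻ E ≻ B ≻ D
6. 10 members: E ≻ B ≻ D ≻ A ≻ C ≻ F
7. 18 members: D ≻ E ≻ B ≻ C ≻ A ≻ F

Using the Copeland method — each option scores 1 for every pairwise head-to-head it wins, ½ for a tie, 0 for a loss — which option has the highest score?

E

C: loses to D, E, A, F, and B → score 0.
D: beats C, A, and F; loses to E and B → score 3.
E: beats C, D, and B; ties A; loses to F → score 3.5.
A: beats C and F; ties E; loses to D and B → score 2.5.
F: beats C, E, and B; loses to D and A → score 3.
B: beats C, D, and A; loses to E and F → score 3.
E has the best pairwise record.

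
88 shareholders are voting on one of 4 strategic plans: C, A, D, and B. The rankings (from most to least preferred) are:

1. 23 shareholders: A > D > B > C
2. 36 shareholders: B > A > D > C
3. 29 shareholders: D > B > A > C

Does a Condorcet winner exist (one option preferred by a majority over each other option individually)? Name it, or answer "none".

none

Checking pairwise contests:
A beats C 88–0.
B beats A 65–23.
A beats D 59–29.
D beats B 52–36.
Every option loses at least one head-to-head, so there is no Condorcet winner.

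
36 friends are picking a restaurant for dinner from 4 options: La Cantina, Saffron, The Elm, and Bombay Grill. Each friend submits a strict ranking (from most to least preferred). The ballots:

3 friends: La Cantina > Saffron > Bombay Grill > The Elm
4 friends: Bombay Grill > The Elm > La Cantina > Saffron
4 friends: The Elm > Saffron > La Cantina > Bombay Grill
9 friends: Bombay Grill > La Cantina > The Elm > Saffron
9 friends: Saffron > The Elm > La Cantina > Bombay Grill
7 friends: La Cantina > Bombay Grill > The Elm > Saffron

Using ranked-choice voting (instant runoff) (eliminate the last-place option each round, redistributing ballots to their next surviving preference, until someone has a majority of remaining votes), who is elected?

Round 1: La Cantina 10, Saffron 9, The Elm 4, Bombay Grill 13. Eliminate The Elm.
Round 2: La Cantina 10, Saffron 13, Bombay Grill 13. Eliminate La Cantina.
Round 3: Saffron 16, Bombay Grill 20. Bombay Grill has a majority.

Bombay Grill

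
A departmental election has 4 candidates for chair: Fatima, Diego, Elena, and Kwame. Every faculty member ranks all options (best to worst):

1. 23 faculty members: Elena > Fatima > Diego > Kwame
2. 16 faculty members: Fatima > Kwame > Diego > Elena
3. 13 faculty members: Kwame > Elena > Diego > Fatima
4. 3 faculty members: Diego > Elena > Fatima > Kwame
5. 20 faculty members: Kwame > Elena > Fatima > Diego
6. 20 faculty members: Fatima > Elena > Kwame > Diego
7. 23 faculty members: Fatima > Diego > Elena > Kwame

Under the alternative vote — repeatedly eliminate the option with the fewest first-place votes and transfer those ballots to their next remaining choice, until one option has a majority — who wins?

Round 1: Fatima 59, Diego 3, Elena 23, Kwame 33. Eliminate Diego.
Round 2: Fatima 59, Elena 26, Kwame 33. Eliminate Elena.
Round 3: Fatima 85, Kwame 33. Fatima has a majority.

Fatima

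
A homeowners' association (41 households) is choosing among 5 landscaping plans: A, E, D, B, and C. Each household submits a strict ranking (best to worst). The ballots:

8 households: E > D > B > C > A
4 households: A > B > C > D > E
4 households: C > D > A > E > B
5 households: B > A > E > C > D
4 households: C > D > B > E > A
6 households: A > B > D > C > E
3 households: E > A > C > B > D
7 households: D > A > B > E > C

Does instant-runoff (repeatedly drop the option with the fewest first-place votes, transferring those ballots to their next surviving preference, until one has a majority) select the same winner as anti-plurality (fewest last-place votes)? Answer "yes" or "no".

Instant-runoff — R1 A 10, E 11, D 7, B 5, C 8 (B out); R2 A 15, E 11, D 7, C 8 (D out); R3 A 22, E 11, C 8 (A winner). Winner: A.
Anti-plurality — last-place votes: A 12, E 10, D 8, B 4, C 7. Winner: B.
The two methods disagree.

no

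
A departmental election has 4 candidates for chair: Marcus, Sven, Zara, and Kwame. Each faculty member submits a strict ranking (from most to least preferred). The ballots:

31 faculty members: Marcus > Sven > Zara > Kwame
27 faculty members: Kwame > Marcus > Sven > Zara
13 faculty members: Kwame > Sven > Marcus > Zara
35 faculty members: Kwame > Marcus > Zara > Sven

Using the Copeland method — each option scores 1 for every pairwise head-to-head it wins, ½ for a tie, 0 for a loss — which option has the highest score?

Marcus: beats Sven and Zara; loses to Kwame → score 2.
Sven: beats Zara; loses to Marcus and Kwame → score 1.
Zara: loses to Marcus, Sven, and Kwame → score 0.
Kwame: beats Marcus, Sven, and Zara → score 3.
Kwame has the best pairwise record.

Kwame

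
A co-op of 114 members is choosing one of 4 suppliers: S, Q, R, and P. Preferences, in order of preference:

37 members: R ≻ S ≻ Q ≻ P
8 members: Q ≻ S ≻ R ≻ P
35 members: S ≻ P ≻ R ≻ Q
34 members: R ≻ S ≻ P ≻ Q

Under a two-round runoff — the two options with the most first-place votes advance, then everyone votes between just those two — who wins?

Round 1 first-place votes: S 35, Q 8, R 71, P 0.
R and S advance.
Runoff: R is preferred to S by 71 voters; S by 43.
R wins the runoff.

R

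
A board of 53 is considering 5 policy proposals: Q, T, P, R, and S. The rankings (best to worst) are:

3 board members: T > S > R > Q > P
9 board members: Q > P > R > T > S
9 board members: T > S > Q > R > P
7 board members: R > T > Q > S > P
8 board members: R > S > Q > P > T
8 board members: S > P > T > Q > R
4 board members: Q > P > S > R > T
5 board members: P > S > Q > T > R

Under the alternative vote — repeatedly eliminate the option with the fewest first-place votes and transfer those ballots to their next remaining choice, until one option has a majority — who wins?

S

Round 1: Q 13, T 12, P 5, R 15, S 8. Eliminate P.
Round 2: Q 13, T 12, R 15, S 13. Eliminate T.
Round 3: Q 13, R 15, S 25. Eliminate Q.
Round 4: R 24, S 29. S has a majority.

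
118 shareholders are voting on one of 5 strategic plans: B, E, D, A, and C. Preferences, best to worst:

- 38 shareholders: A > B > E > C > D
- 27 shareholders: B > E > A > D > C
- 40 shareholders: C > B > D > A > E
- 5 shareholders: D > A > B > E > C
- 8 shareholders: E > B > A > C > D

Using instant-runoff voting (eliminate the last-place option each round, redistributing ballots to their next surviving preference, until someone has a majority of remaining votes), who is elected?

A

Round 1: B 27, E 8, D 5, A 38, C 40. Eliminate D.
Round 2: B 27, E 8, A 43, C 40. Eliminate E.
Round 3: B 35, A 43, C 40. Eliminate B.
Round 4: A 78, C 40. A has a majority.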